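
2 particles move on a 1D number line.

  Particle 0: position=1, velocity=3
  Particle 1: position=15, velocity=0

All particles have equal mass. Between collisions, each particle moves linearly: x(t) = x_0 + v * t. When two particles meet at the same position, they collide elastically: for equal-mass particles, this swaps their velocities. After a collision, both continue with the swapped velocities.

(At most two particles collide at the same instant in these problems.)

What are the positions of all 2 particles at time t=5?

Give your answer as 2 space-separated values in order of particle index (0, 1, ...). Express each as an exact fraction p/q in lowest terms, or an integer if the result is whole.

Answer: 15 16

Derivation:
Collision at t=14/3: particles 0 and 1 swap velocities; positions: p0=15 p1=15; velocities now: v0=0 v1=3
Advance to t=5 (no further collisions before then); velocities: v0=0 v1=3; positions = 15 16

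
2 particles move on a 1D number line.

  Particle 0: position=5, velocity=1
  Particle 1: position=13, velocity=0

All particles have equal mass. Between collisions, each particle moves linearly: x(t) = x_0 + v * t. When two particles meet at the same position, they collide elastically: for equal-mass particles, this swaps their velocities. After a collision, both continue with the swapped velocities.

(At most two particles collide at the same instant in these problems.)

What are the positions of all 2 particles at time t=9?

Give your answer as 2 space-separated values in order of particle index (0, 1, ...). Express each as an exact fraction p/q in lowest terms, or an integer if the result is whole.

Answer: 13 14

Derivation:
Collision at t=8: particles 0 and 1 swap velocities; positions: p0=13 p1=13; velocities now: v0=0 v1=1
Advance to t=9 (no further collisions before then); velocities: v0=0 v1=1; positions = 13 14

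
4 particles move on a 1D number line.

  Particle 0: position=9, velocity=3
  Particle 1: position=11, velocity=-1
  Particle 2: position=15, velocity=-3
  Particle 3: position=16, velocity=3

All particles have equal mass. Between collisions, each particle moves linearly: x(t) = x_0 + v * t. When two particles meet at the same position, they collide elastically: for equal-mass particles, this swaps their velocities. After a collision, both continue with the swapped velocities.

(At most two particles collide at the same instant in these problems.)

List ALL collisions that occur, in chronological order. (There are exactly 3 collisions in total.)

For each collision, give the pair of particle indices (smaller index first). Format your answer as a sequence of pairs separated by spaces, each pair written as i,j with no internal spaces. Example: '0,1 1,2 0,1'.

Answer: 0,1 1,2 0,1

Derivation:
Collision at t=1/2: particles 0 and 1 swap velocities; positions: p0=21/2 p1=21/2 p2=27/2 p3=35/2; velocities now: v0=-1 v1=3 v2=-3 v3=3
Collision at t=1: particles 1 and 2 swap velocities; positions: p0=10 p1=12 p2=12 p3=19; velocities now: v0=-1 v1=-3 v2=3 v3=3
Collision at t=2: particles 0 and 1 swap velocities; positions: p0=9 p1=9 p2=15 p3=22; velocities now: v0=-3 v1=-1 v2=3 v3=3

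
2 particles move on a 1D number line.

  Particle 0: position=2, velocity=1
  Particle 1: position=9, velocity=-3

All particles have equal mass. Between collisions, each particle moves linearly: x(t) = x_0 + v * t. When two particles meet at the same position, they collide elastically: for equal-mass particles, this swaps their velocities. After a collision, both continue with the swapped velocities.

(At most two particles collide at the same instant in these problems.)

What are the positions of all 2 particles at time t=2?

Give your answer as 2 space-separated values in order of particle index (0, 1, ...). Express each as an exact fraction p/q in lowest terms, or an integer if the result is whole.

Collision at t=7/4: particles 0 and 1 swap velocities; positions: p0=15/4 p1=15/4; velocities now: v0=-3 v1=1
Advance to t=2 (no further collisions before then); velocities: v0=-3 v1=1; positions = 3 4

Answer: 3 4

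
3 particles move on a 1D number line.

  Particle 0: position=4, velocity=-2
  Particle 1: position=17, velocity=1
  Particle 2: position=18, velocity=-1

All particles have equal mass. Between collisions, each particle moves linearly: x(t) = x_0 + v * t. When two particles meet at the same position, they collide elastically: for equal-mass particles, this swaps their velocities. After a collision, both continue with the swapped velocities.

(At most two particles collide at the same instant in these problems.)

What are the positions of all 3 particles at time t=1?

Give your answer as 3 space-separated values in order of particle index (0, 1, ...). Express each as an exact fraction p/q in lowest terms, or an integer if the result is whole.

Answer: 2 17 18

Derivation:
Collision at t=1/2: particles 1 and 2 swap velocities; positions: p0=3 p1=35/2 p2=35/2; velocities now: v0=-2 v1=-1 v2=1
Advance to t=1 (no further collisions before then); velocities: v0=-2 v1=-1 v2=1; positions = 2 17 18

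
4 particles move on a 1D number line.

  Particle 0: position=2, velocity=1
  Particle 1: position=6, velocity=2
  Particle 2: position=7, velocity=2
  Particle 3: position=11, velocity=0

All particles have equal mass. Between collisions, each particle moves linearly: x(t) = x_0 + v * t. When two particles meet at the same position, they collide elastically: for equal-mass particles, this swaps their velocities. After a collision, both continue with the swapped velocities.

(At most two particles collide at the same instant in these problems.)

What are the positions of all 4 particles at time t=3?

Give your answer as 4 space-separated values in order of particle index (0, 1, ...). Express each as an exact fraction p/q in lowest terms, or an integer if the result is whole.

Answer: 5 11 12 13

Derivation:
Collision at t=2: particles 2 and 3 swap velocities; positions: p0=4 p1=10 p2=11 p3=11; velocities now: v0=1 v1=2 v2=0 v3=2
Collision at t=5/2: particles 1 and 2 swap velocities; positions: p0=9/2 p1=11 p2=11 p3=12; velocities now: v0=1 v1=0 v2=2 v3=2
Advance to t=3 (no further collisions before then); velocities: v0=1 v1=0 v2=2 v3=2; positions = 5 11 12 13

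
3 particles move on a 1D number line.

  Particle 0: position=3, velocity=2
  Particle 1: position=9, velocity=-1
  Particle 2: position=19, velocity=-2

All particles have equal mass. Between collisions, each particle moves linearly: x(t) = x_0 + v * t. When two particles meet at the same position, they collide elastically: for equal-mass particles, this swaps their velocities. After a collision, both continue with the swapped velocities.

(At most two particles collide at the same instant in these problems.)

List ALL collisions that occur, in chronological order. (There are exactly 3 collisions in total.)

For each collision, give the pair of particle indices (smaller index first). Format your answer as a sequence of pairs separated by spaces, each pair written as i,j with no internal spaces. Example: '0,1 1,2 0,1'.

Answer: 0,1 1,2 0,1

Derivation:
Collision at t=2: particles 0 and 1 swap velocities; positions: p0=7 p1=7 p2=15; velocities now: v0=-1 v1=2 v2=-2
Collision at t=4: particles 1 and 2 swap velocities; positions: p0=5 p1=11 p2=11; velocities now: v0=-1 v1=-2 v2=2
Collision at t=10: particles 0 and 1 swap velocities; positions: p0=-1 p1=-1 p2=23; velocities now: v0=-2 v1=-1 v2=2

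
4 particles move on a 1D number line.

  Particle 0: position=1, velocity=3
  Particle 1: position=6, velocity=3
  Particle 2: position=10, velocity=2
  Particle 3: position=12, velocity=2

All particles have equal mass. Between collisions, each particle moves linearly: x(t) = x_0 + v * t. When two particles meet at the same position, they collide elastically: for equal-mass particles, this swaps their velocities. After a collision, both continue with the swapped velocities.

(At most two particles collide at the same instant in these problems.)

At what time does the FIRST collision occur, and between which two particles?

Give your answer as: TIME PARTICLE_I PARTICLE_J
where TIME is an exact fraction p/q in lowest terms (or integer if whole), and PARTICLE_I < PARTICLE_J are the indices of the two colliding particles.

Pair (0,1): pos 1,6 vel 3,3 -> not approaching (rel speed 0 <= 0)
Pair (1,2): pos 6,10 vel 3,2 -> gap=4, closing at 1/unit, collide at t=4
Pair (2,3): pos 10,12 vel 2,2 -> not approaching (rel speed 0 <= 0)
Earliest collision: t=4 between 1 and 2

Answer: 4 1 2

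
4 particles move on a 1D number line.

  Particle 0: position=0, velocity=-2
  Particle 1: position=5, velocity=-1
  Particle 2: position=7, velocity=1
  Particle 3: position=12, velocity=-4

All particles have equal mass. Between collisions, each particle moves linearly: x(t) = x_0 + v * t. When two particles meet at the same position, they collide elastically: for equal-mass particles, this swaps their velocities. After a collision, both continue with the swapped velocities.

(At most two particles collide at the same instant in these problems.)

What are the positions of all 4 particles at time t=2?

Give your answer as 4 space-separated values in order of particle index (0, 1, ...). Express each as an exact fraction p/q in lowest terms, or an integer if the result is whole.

Answer: -4 3 4 9

Derivation:
Collision at t=1: particles 2 and 3 swap velocities; positions: p0=-2 p1=4 p2=8 p3=8; velocities now: v0=-2 v1=-1 v2=-4 v3=1
Advance to t=2 (no further collisions before then); velocities: v0=-2 v1=-1 v2=-4 v3=1; positions = -4 3 4 9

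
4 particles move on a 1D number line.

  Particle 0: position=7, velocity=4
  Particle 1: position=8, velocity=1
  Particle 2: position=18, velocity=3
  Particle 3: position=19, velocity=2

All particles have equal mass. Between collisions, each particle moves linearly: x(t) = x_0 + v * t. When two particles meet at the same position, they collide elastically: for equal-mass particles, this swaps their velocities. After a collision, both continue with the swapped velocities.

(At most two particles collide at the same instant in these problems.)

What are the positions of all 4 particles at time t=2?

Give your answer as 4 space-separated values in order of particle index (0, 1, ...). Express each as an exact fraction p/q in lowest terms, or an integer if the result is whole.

Collision at t=1/3: particles 0 and 1 swap velocities; positions: p0=25/3 p1=25/3 p2=19 p3=59/3; velocities now: v0=1 v1=4 v2=3 v3=2
Collision at t=1: particles 2 and 3 swap velocities; positions: p0=9 p1=11 p2=21 p3=21; velocities now: v0=1 v1=4 v2=2 v3=3
Advance to t=2 (no further collisions before then); velocities: v0=1 v1=4 v2=2 v3=3; positions = 10 15 23 24

Answer: 10 15 23 24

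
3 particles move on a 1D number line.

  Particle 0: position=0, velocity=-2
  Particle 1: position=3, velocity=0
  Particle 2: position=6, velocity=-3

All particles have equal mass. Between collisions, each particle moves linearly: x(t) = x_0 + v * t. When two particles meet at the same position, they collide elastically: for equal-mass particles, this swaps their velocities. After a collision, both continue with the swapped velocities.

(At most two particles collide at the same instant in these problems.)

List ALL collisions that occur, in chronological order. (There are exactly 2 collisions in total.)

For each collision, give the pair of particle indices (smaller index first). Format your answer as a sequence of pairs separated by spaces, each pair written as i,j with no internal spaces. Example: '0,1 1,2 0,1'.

Answer: 1,2 0,1

Derivation:
Collision at t=1: particles 1 and 2 swap velocities; positions: p0=-2 p1=3 p2=3; velocities now: v0=-2 v1=-3 v2=0
Collision at t=6: particles 0 and 1 swap velocities; positions: p0=-12 p1=-12 p2=3; velocities now: v0=-3 v1=-2 v2=0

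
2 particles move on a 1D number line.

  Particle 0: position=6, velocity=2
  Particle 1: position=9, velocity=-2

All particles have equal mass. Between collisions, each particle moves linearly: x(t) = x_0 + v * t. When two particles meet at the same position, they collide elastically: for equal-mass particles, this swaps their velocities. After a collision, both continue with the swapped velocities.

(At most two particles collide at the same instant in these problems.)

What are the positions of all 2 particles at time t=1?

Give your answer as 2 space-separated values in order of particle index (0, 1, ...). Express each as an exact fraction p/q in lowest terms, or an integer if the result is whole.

Answer: 7 8

Derivation:
Collision at t=3/4: particles 0 and 1 swap velocities; positions: p0=15/2 p1=15/2; velocities now: v0=-2 v1=2
Advance to t=1 (no further collisions before then); velocities: v0=-2 v1=2; positions = 7 8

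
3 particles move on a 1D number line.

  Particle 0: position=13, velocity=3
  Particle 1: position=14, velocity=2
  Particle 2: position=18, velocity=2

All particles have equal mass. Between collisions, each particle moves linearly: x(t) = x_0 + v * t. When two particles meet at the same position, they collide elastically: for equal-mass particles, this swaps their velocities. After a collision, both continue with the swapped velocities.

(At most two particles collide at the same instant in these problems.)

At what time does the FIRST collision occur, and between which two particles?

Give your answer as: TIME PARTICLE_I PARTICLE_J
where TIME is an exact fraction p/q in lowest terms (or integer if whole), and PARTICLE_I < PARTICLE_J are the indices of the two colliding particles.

Answer: 1 0 1

Derivation:
Pair (0,1): pos 13,14 vel 3,2 -> gap=1, closing at 1/unit, collide at t=1
Pair (1,2): pos 14,18 vel 2,2 -> not approaching (rel speed 0 <= 0)
Earliest collision: t=1 between 0 and 1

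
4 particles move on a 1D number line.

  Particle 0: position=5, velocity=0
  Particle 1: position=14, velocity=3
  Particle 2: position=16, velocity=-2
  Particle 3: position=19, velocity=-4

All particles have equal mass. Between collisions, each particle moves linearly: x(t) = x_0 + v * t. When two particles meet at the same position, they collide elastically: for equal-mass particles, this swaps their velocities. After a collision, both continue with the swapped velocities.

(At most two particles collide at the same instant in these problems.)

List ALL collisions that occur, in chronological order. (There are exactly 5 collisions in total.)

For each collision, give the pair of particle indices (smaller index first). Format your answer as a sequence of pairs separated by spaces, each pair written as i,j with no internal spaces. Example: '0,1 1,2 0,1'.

Answer: 1,2 2,3 1,2 0,1 1,2

Derivation:
Collision at t=2/5: particles 1 and 2 swap velocities; positions: p0=5 p1=76/5 p2=76/5 p3=87/5; velocities now: v0=0 v1=-2 v2=3 v3=-4
Collision at t=5/7: particles 2 and 3 swap velocities; positions: p0=5 p1=102/7 p2=113/7 p3=113/7; velocities now: v0=0 v1=-2 v2=-4 v3=3
Collision at t=3/2: particles 1 and 2 swap velocities; positions: p0=5 p1=13 p2=13 p3=37/2; velocities now: v0=0 v1=-4 v2=-2 v3=3
Collision at t=7/2: particles 0 and 1 swap velocities; positions: p0=5 p1=5 p2=9 p3=49/2; velocities now: v0=-4 v1=0 v2=-2 v3=3
Collision at t=11/2: particles 1 and 2 swap velocities; positions: p0=-3 p1=5 p2=5 p3=61/2; velocities now: v0=-4 v1=-2 v2=0 v3=3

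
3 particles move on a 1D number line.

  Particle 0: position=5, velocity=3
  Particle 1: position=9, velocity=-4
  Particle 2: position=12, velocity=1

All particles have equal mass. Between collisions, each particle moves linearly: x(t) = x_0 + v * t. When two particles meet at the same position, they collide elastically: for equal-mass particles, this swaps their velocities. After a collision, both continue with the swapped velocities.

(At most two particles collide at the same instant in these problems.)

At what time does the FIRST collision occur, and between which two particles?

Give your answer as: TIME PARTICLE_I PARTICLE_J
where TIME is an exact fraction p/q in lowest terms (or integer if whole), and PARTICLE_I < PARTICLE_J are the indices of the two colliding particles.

Answer: 4/7 0 1

Derivation:
Pair (0,1): pos 5,9 vel 3,-4 -> gap=4, closing at 7/unit, collide at t=4/7
Pair (1,2): pos 9,12 vel -4,1 -> not approaching (rel speed -5 <= 0)
Earliest collision: t=4/7 between 0 and 1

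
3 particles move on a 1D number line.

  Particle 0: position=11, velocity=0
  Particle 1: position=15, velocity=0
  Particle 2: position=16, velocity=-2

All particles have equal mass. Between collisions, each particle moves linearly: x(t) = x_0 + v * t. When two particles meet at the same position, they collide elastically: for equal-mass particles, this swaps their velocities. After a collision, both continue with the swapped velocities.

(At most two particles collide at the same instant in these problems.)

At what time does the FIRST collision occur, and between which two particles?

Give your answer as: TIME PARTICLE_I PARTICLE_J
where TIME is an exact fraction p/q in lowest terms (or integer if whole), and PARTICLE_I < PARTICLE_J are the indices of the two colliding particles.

Answer: 1/2 1 2

Derivation:
Pair (0,1): pos 11,15 vel 0,0 -> not approaching (rel speed 0 <= 0)
Pair (1,2): pos 15,16 vel 0,-2 -> gap=1, closing at 2/unit, collide at t=1/2
Earliest collision: t=1/2 between 1 and 2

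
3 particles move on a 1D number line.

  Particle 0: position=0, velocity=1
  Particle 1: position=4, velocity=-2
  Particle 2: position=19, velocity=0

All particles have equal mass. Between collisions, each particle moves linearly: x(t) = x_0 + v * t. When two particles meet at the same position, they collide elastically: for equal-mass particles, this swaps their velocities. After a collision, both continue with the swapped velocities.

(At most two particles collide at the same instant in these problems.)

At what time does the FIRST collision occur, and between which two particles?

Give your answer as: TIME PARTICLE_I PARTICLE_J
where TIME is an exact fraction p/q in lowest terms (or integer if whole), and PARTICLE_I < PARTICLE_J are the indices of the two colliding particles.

Answer: 4/3 0 1

Derivation:
Pair (0,1): pos 0,4 vel 1,-2 -> gap=4, closing at 3/unit, collide at t=4/3
Pair (1,2): pos 4,19 vel -2,0 -> not approaching (rel speed -2 <= 0)
Earliest collision: t=4/3 between 0 and 1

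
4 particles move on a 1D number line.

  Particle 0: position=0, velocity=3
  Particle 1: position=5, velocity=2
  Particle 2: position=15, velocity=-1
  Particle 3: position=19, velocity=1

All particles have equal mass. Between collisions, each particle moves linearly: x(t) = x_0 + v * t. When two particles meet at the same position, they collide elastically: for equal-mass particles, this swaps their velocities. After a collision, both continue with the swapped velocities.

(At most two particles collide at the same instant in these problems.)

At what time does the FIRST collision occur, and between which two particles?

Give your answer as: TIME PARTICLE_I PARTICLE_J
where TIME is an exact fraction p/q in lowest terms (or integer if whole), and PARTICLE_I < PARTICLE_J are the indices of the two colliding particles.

Pair (0,1): pos 0,5 vel 3,2 -> gap=5, closing at 1/unit, collide at t=5
Pair (1,2): pos 5,15 vel 2,-1 -> gap=10, closing at 3/unit, collide at t=10/3
Pair (2,3): pos 15,19 vel -1,1 -> not approaching (rel speed -2 <= 0)
Earliest collision: t=10/3 between 1 and 2

Answer: 10/3 1 2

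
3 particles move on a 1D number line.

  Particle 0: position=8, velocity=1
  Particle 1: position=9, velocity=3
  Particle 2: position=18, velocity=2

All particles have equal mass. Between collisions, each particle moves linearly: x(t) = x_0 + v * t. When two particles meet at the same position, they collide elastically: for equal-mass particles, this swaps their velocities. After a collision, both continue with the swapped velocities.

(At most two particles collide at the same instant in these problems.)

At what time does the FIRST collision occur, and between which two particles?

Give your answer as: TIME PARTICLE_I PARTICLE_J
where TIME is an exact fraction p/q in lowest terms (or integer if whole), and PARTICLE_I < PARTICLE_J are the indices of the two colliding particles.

Answer: 9 1 2

Derivation:
Pair (0,1): pos 8,9 vel 1,3 -> not approaching (rel speed -2 <= 0)
Pair (1,2): pos 9,18 vel 3,2 -> gap=9, closing at 1/unit, collide at t=9
Earliest collision: t=9 between 1 and 2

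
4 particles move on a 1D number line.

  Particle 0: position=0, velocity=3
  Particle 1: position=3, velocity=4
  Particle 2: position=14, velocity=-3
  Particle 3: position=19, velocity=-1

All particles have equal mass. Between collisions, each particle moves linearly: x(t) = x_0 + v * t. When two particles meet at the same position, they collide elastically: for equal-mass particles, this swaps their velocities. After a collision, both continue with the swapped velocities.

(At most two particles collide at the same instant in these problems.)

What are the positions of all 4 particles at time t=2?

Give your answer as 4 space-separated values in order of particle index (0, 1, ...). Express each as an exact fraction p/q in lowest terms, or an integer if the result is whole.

Answer: 6 8 11 17

Derivation:
Collision at t=11/7: particles 1 and 2 swap velocities; positions: p0=33/7 p1=65/7 p2=65/7 p3=122/7; velocities now: v0=3 v1=-3 v2=4 v3=-1
Advance to t=2 (no further collisions before then); velocities: v0=3 v1=-3 v2=4 v3=-1; positions = 6 8 11 17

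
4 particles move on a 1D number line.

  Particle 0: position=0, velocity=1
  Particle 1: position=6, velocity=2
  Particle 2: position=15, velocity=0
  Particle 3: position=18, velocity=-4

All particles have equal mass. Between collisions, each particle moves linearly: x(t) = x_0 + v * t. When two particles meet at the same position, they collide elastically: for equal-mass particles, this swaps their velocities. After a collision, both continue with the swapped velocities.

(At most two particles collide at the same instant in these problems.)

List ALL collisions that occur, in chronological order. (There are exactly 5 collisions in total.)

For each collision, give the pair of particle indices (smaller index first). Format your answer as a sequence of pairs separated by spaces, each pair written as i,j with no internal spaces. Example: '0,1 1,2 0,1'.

Answer: 2,3 1,2 0,1 2,3 1,2

Derivation:
Collision at t=3/4: particles 2 and 3 swap velocities; positions: p0=3/4 p1=15/2 p2=15 p3=15; velocities now: v0=1 v1=2 v2=-4 v3=0
Collision at t=2: particles 1 and 2 swap velocities; positions: p0=2 p1=10 p2=10 p3=15; velocities now: v0=1 v1=-4 v2=2 v3=0
Collision at t=18/5: particles 0 and 1 swap velocities; positions: p0=18/5 p1=18/5 p2=66/5 p3=15; velocities now: v0=-4 v1=1 v2=2 v3=0
Collision at t=9/2: particles 2 and 3 swap velocities; positions: p0=0 p1=9/2 p2=15 p3=15; velocities now: v0=-4 v1=1 v2=0 v3=2
Collision at t=15: particles 1 and 2 swap velocities; positions: p0=-42 p1=15 p2=15 p3=36; velocities now: v0=-4 v1=0 v2=1 v3=2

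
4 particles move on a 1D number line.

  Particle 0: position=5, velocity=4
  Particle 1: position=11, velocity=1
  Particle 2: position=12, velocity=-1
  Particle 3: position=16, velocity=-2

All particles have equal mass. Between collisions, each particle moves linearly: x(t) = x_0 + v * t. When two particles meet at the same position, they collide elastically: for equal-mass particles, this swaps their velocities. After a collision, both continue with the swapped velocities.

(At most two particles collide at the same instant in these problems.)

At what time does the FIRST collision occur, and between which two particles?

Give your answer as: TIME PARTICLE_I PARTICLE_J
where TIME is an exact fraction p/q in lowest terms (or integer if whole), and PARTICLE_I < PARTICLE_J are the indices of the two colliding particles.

Answer: 1/2 1 2

Derivation:
Pair (0,1): pos 5,11 vel 4,1 -> gap=6, closing at 3/unit, collide at t=2
Pair (1,2): pos 11,12 vel 1,-1 -> gap=1, closing at 2/unit, collide at t=1/2
Pair (2,3): pos 12,16 vel -1,-2 -> gap=4, closing at 1/unit, collide at t=4
Earliest collision: t=1/2 between 1 and 2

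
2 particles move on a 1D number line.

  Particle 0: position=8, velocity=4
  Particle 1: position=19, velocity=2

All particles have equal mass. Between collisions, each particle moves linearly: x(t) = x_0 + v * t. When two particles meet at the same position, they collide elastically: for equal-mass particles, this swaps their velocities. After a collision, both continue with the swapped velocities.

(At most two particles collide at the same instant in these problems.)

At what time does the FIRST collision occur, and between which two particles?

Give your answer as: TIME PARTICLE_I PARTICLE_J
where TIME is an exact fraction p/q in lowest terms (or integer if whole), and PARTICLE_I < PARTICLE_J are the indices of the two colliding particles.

Answer: 11/2 0 1

Derivation:
Pair (0,1): pos 8,19 vel 4,2 -> gap=11, closing at 2/unit, collide at t=11/2
Earliest collision: t=11/2 between 0 and 1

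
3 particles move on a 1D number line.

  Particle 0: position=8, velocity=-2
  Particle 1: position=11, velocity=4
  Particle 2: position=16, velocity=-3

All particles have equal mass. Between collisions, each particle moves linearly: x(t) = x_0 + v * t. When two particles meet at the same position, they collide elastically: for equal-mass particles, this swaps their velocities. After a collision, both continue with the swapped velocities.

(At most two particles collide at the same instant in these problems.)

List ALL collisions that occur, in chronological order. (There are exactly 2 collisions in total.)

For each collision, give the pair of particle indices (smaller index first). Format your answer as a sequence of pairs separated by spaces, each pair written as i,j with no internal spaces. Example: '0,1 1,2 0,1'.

Collision at t=5/7: particles 1 and 2 swap velocities; positions: p0=46/7 p1=97/7 p2=97/7; velocities now: v0=-2 v1=-3 v2=4
Collision at t=8: particles 0 and 1 swap velocities; positions: p0=-8 p1=-8 p2=43; velocities now: v0=-3 v1=-2 v2=4

Answer: 1,2 0,1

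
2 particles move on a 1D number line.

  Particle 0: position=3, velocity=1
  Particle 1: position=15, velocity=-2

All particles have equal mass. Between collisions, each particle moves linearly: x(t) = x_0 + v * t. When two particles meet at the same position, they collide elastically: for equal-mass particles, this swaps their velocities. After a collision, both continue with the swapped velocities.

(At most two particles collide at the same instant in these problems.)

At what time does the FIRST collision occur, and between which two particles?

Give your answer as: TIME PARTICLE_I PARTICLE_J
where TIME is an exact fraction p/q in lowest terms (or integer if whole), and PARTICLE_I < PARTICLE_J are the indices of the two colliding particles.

Answer: 4 0 1

Derivation:
Pair (0,1): pos 3,15 vel 1,-2 -> gap=12, closing at 3/unit, collide at t=4
Earliest collision: t=4 between 0 and 1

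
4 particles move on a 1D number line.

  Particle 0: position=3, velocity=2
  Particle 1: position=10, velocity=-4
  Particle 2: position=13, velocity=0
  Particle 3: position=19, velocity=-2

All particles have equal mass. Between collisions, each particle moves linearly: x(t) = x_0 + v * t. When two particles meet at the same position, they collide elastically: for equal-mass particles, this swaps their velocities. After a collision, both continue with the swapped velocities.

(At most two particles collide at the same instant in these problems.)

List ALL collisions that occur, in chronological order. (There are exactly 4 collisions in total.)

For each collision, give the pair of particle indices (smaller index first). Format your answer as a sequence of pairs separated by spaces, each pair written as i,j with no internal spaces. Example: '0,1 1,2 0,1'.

Collision at t=7/6: particles 0 and 1 swap velocities; positions: p0=16/3 p1=16/3 p2=13 p3=50/3; velocities now: v0=-4 v1=2 v2=0 v3=-2
Collision at t=3: particles 2 and 3 swap velocities; positions: p0=-2 p1=9 p2=13 p3=13; velocities now: v0=-4 v1=2 v2=-2 v3=0
Collision at t=4: particles 1 and 2 swap velocities; positions: p0=-6 p1=11 p2=11 p3=13; velocities now: v0=-4 v1=-2 v2=2 v3=0
Collision at t=5: particles 2 and 3 swap velocities; positions: p0=-10 p1=9 p2=13 p3=13; velocities now: v0=-4 v1=-2 v2=0 v3=2

Answer: 0,1 2,3 1,2 2,3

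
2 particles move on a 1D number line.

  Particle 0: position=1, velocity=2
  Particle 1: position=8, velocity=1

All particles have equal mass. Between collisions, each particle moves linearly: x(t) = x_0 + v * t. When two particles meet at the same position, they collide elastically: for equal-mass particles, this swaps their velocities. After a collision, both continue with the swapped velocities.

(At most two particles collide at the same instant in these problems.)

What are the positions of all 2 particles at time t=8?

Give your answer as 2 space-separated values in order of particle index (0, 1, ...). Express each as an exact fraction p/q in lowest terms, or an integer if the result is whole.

Answer: 16 17

Derivation:
Collision at t=7: particles 0 and 1 swap velocities; positions: p0=15 p1=15; velocities now: v0=1 v1=2
Advance to t=8 (no further collisions before then); velocities: v0=1 v1=2; positions = 16 17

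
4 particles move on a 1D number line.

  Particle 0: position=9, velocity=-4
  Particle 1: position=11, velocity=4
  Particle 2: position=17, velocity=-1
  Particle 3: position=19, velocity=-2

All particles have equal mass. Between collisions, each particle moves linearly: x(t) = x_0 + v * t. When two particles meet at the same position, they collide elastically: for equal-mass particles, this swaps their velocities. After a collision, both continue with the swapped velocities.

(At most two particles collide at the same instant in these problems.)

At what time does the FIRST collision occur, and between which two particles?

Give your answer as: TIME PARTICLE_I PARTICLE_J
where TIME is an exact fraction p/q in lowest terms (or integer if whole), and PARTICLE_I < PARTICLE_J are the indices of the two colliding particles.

Answer: 6/5 1 2

Derivation:
Pair (0,1): pos 9,11 vel -4,4 -> not approaching (rel speed -8 <= 0)
Pair (1,2): pos 11,17 vel 4,-1 -> gap=6, closing at 5/unit, collide at t=6/5
Pair (2,3): pos 17,19 vel -1,-2 -> gap=2, closing at 1/unit, collide at t=2
Earliest collision: t=6/5 between 1 and 2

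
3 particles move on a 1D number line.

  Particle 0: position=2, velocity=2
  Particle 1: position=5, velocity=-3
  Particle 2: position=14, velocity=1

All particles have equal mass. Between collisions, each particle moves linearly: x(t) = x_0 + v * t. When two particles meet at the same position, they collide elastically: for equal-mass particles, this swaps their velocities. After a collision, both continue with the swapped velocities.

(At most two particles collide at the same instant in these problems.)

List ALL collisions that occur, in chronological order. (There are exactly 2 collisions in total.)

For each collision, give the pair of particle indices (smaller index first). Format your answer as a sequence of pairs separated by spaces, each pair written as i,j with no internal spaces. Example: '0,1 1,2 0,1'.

Collision at t=3/5: particles 0 and 1 swap velocities; positions: p0=16/5 p1=16/5 p2=73/5; velocities now: v0=-3 v1=2 v2=1
Collision at t=12: particles 1 and 2 swap velocities; positions: p0=-31 p1=26 p2=26; velocities now: v0=-3 v1=1 v2=2

Answer: 0,1 1,2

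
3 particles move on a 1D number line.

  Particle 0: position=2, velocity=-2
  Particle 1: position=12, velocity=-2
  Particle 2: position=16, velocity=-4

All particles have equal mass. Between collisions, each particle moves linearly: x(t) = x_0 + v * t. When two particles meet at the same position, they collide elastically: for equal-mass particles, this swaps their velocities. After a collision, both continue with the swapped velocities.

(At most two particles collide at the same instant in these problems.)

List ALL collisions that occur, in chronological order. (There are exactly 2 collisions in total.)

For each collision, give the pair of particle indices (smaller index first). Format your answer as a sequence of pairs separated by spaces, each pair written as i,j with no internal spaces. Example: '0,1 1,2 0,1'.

Answer: 1,2 0,1

Derivation:
Collision at t=2: particles 1 and 2 swap velocities; positions: p0=-2 p1=8 p2=8; velocities now: v0=-2 v1=-4 v2=-2
Collision at t=7: particles 0 and 1 swap velocities; positions: p0=-12 p1=-12 p2=-2; velocities now: v0=-4 v1=-2 v2=-2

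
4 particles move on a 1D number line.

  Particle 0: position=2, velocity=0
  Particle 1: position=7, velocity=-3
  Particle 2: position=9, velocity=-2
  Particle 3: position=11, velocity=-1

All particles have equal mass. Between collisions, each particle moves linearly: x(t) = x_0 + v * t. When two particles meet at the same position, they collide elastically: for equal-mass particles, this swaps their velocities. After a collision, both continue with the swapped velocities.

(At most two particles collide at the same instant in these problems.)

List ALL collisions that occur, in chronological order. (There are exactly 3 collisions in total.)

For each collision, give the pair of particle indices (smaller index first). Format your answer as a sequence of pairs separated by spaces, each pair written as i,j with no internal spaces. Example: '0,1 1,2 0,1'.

Answer: 0,1 1,2 2,3

Derivation:
Collision at t=5/3: particles 0 and 1 swap velocities; positions: p0=2 p1=2 p2=17/3 p3=28/3; velocities now: v0=-3 v1=0 v2=-2 v3=-1
Collision at t=7/2: particles 1 and 2 swap velocities; positions: p0=-7/2 p1=2 p2=2 p3=15/2; velocities now: v0=-3 v1=-2 v2=0 v3=-1
Collision at t=9: particles 2 and 3 swap velocities; positions: p0=-20 p1=-9 p2=2 p3=2; velocities now: v0=-3 v1=-2 v2=-1 v3=0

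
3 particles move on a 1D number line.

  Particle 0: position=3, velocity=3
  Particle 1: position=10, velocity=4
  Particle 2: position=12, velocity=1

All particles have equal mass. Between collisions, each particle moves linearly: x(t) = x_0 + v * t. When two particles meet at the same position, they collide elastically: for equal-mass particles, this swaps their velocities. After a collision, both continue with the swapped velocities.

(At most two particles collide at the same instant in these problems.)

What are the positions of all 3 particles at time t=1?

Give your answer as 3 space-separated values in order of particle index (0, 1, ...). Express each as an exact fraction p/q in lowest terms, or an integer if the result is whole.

Collision at t=2/3: particles 1 and 2 swap velocities; positions: p0=5 p1=38/3 p2=38/3; velocities now: v0=3 v1=1 v2=4
Advance to t=1 (no further collisions before then); velocities: v0=3 v1=1 v2=4; positions = 6 13 14

Answer: 6 13 14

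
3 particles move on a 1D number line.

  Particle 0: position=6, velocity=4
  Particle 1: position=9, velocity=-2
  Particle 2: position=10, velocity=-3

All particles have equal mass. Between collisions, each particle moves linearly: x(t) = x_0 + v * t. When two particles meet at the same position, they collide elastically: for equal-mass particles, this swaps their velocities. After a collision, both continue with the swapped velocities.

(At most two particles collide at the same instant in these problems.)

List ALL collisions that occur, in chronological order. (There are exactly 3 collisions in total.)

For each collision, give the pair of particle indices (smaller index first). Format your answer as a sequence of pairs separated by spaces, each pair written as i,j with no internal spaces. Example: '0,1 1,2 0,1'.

Answer: 0,1 1,2 0,1

Derivation:
Collision at t=1/2: particles 0 and 1 swap velocities; positions: p0=8 p1=8 p2=17/2; velocities now: v0=-2 v1=4 v2=-3
Collision at t=4/7: particles 1 and 2 swap velocities; positions: p0=55/7 p1=58/7 p2=58/7; velocities now: v0=-2 v1=-3 v2=4
Collision at t=1: particles 0 and 1 swap velocities; positions: p0=7 p1=7 p2=10; velocities now: v0=-3 v1=-2 v2=4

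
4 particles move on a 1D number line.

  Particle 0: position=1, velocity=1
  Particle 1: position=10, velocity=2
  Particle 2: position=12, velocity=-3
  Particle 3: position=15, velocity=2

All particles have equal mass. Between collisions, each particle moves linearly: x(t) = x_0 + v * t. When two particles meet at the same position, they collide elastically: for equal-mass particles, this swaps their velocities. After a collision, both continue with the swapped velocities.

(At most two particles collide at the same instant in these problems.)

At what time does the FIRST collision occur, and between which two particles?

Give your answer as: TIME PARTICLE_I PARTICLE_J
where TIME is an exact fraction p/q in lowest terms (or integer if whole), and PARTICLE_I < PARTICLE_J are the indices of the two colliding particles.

Pair (0,1): pos 1,10 vel 1,2 -> not approaching (rel speed -1 <= 0)
Pair (1,2): pos 10,12 vel 2,-3 -> gap=2, closing at 5/unit, collide at t=2/5
Pair (2,3): pos 12,15 vel -3,2 -> not approaching (rel speed -5 <= 0)
Earliest collision: t=2/5 between 1 and 2

Answer: 2/5 1 2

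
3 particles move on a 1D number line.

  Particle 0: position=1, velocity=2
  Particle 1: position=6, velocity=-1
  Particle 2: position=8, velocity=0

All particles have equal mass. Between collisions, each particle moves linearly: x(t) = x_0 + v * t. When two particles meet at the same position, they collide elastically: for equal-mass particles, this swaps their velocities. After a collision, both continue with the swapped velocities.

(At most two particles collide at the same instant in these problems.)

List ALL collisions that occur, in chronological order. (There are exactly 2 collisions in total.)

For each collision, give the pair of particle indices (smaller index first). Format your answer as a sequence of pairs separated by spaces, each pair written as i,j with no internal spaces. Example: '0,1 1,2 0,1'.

Collision at t=5/3: particles 0 and 1 swap velocities; positions: p0=13/3 p1=13/3 p2=8; velocities now: v0=-1 v1=2 v2=0
Collision at t=7/2: particles 1 and 2 swap velocities; positions: p0=5/2 p1=8 p2=8; velocities now: v0=-1 v1=0 v2=2

Answer: 0,1 1,2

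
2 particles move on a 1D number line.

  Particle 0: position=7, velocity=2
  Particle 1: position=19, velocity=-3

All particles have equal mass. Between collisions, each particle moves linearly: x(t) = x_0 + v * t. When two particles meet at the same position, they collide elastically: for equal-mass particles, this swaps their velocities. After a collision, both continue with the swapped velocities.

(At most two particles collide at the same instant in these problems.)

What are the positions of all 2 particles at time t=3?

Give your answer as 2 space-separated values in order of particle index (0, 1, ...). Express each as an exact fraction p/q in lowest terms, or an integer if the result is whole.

Answer: 10 13

Derivation:
Collision at t=12/5: particles 0 and 1 swap velocities; positions: p0=59/5 p1=59/5; velocities now: v0=-3 v1=2
Advance to t=3 (no further collisions before then); velocities: v0=-3 v1=2; positions = 10 13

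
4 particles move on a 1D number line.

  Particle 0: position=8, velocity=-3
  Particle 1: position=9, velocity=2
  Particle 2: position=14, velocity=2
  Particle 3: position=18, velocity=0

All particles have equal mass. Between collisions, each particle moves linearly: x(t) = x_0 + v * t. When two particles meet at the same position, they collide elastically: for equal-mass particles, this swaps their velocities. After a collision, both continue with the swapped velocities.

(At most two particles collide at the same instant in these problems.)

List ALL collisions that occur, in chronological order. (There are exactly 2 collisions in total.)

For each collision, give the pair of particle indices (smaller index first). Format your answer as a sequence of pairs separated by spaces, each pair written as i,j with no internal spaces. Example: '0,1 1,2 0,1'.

Collision at t=2: particles 2 and 3 swap velocities; positions: p0=2 p1=13 p2=18 p3=18; velocities now: v0=-3 v1=2 v2=0 v3=2
Collision at t=9/2: particles 1 and 2 swap velocities; positions: p0=-11/2 p1=18 p2=18 p3=23; velocities now: v0=-3 v1=0 v2=2 v3=2

Answer: 2,3 1,2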